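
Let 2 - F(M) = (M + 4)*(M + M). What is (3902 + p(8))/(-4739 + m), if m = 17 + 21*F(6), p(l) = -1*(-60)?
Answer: -1981/3600 ≈ -0.55028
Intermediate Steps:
F(M) = 2 - 2*M*(4 + M) (F(M) = 2 - (M + 4)*(M + M) = 2 - (4 + M)*2*M = 2 - 2*M*(4 + M))
p(l) = 60
m = -2461 (m = 17 + 21*(2 - 8*6 - 2*6²) = 17 + 21*(2 - 48 - 2*36) = 17 + 21*(2 - 48 - 72) = 17 + 21*(-118) = 17 - 2478 = -2461)
(3902 + p(8))/(-4739 + m) = (3902 + 60)/(-4739 - 2461) = 3962/(-7200) = 3962*(-1/7200) = -1981/3600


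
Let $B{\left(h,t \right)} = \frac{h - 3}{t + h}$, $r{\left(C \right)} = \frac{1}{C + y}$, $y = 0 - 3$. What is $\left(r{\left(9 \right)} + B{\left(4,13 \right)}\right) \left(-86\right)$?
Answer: $- \frac{989}{51} \approx -19.392$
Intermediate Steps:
$y = -3$
$r{\left(C \right)} = \frac{1}{-3 + C}$ ($r{\left(C \right)} = \frac{1}{C - 3} = \frac{1}{-3 + C}$)
$B{\left(h,t \right)} = \frac{-3 + h}{h + t}$
$\left(r{\left(9 \right)} + B{\left(4,13 \right)}\right) \left(-86\right) = \left(\frac{1}{-3 + 9} + \frac{-3 + 4}{4 + 13}\right) \left(-86\right) = \left(\frac{1}{6} + \frac{1}{17} \cdot 1\right) \left(-86\right) = \left(\frac{1}{6} + \frac{1}{17}\right) \left(-86\right) = \frac{23}{102} \left(-86\right) = - \frac{989}{51}$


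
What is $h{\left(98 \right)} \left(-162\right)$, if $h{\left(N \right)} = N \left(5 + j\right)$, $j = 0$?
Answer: $-79380$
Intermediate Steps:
$h{\left(N \right)} = 5 N$ ($h{\left(N \right)} = N \left(5 + 0\right) = N 5 = 5 N$)
$h{\left(98 \right)} \left(-162\right) = 5 \cdot 98 \left(-162\right) = 490 \left(-162\right) = -79380$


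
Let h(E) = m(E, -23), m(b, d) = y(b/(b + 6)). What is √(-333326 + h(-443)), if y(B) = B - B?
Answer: I*√333326 ≈ 577.34*I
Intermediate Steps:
y(B) = 0
m(b, d) = 0
h(E) = 0
√(-333326 + h(-443)) = √(-333326 + 0) = √(-333326) = I*√333326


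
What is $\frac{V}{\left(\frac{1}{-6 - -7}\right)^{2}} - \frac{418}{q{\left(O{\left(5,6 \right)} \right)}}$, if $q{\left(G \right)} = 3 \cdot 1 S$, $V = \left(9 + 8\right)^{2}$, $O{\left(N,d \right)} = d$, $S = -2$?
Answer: $\frac{1076}{3} \approx 358.67$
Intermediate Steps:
$V = 289$ ($V = 17^{2} = 289$)
$q{\left(G \right)} = -6$ ($q{\left(G \right)} = 3 \cdot 1 \left(-2\right) = 3 \left(-2\right) = -6$)
$\frac{V}{\left(\frac{1}{-6 - -7}\right)^{2}} - \frac{418}{q{\left(O{\left(5,6 \right)} \right)}} = \frac{289}{\left(\frac{1}{-6 - -7}\right)^{2}} - \frac{418}{-6} = \frac{289}{\left(\frac{1}{-6 + 7}\right)^{2}} - - \frac{209}{3} = \frac{289}{\left(1^{-1}\right)^{2}} + \frac{209}{3} = \frac{289}{1^{2}} + \frac{209}{3} = \frac{289}{1} + \frac{209}{3} = 289 \cdot 1 + \frac{209}{3} = 289 + \frac{209}{3} = \frac{1076}{3}$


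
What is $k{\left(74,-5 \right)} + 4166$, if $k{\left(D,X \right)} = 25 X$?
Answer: $4041$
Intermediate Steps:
$k{\left(74,-5 \right)} + 4166 = 25 \left(-5\right) + 4166 = -125 + 4166 = 4041$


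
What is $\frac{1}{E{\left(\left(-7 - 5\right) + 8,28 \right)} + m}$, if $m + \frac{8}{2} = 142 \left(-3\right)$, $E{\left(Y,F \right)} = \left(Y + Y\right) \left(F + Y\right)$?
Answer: $- \frac{1}{622} \approx -0.0016077$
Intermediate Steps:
$E{\left(Y,F \right)} = 2 Y \left(F + Y\right)$
$m = -430$ ($m = -4 + 142 \left(-3\right) = -4 - 426 = -430$)
$\frac{1}{E{\left(\left(-7 - 5\right) + 8,28 \right)} + m} = \frac{1}{2 \left(\left(-7 - 5\right) + 8\right) \left(28 + \left(\left(-7 - 5\right) + 8\right)\right) - 430} = \frac{1}{2 \left(-12 + 8\right) \left(28 + \left(-12 + 8\right)\right) - 430} = \frac{1}{2 \left(-4\right) \left(28 - 4\right) - 430} = \frac{1}{2 \left(-4\right) 24 - 430} = \frac{1}{-192 - 430} = \frac{1}{-622} = - \frac{1}{622}$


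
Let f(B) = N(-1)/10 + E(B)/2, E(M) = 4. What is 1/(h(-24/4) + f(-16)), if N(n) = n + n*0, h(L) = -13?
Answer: -10/111 ≈ -0.090090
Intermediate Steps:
N(n) = n (N(n) = n + 0 = n)
f(B) = 19/10 (f(B) = -1/10 + 4/2 = -1*1/10 + 4*(1/2) = -1/10 + 2 = 19/10)
1/(h(-24/4) + f(-16)) = 1/(-13 + 19/10) = 1/(-111/10) = -10/111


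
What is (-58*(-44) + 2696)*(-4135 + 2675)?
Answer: -7662080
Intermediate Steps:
(-58*(-44) + 2696)*(-4135 + 2675) = (2552 + 2696)*(-1460) = 5248*(-1460) = -7662080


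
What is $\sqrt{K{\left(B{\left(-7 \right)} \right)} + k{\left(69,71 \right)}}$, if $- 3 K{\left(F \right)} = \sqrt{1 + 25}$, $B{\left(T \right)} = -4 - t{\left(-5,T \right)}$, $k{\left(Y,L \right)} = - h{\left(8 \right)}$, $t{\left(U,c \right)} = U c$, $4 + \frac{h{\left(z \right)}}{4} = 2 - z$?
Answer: $\frac{\sqrt{360 - 3 \sqrt{26}}}{3} \approx 6.1887$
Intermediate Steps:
$h{\left(z \right)} = -8 - 4 z$ ($h{\left(z \right)} = -16 + 4 \left(2 - z\right) = -16 - \left(-8 + 4 z\right) = -8 - 4 z$)
$k{\left(Y,L \right)} = 40$ ($k{\left(Y,L \right)} = - (-8 - 32) = \left(-1\right) \left(-40\right) = 40$)
$B{\left(T \right)} = -4 + 5 T$ ($B{\left(T \right)} = -4 - - 5 T = -4 + 5 T$)
$K{\left(F \right)} = - \frac{\sqrt{26}}{3}$ ($K{\left(F \right)} = - \frac{\sqrt{1 + 25}}{3} = - \frac{\sqrt{26}}{3}$)
$\sqrt{K{\left(B{\left(-7 \right)} \right)} + k{\left(69,71 \right)}} = \sqrt{- \frac{\sqrt{26}}{3} + 40} = \sqrt{40 - \frac{\sqrt{26}}{3}}$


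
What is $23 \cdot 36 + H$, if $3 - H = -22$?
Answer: $853$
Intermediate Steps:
$H = 25$ ($H = 3 - -22 = 3 + 22 = 25$)
$23 \cdot 36 + H = 23 \cdot 36 + 25 = 828 + 25 = 853$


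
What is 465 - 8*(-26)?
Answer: 673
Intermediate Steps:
465 - 8*(-26) = 465 - 2*(-104) = 465 + 208 = 673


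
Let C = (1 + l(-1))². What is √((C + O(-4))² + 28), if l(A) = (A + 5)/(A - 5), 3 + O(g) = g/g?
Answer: √2557/9 ≈ 5.6185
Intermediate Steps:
O(g) = -2 (O(g) = -3 + g/g = -3 + 1 = -2)
l(A) = (5 + A)/(-5 + A)
C = ⅑ (C = (1 + (5 - 1)/(-5 - 1))² = (1 + 4/(-6))² = (1 - ⅙*4)² = (1 - ⅔)² = (⅓)² = ⅑ ≈ 0.11111)
√((C + O(-4))² + 28) = √((⅑ - 2)² + 28) = √((-17/9)² + 28) = √(289/81 + 28) = √(2557/81) = √2557/9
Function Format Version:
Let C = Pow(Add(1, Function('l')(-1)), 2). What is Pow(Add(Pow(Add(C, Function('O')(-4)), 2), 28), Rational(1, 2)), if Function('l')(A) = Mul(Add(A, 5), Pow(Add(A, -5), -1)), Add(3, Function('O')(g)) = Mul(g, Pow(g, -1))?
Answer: Mul(Rational(1, 9), Pow(2557, Rational(1, 2))) ≈ 5.6185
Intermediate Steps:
Function('O')(g) = -2 (Function('O')(g) = Add(-3, Mul(g, Pow(g, -1))) = Add(-3, 1) = -2)
Function('l')(A) = Mul(Pow(Add(-5, A), -1), Add(5, A)) (Function('l')(A) = Mul(Add(5, A), Pow(Add(-5, A), -1)) = Mul(Pow(Add(-5, A), -1), Add(5, A)))
C = Rational(1, 9) (C = Pow(Add(1, Mul(Pow(Add(-5, -1), -1), Add(5, -1))), 2) = Pow(Add(1, Mul(Pow(-6, -1), 4)), 2) = Pow(Add(1, Mul(Rational(-1, 6), 4)), 2) = Pow(Add(1, Rational(-2, 3)), 2) = Pow(Rational(1, 3), 2) = Rational(1, 9) ≈ 0.11111)
Pow(Add(Pow(Add(C, Function('O')(-4)), 2), 28), Rational(1, 2)) = Pow(Add(Pow(Add(Rational(1, 9), -2), 2), 28), Rational(1, 2)) = Pow(Add(Pow(Rational(-17, 9), 2), 28), Rational(1, 2)) = Pow(Add(Rational(289, 81), 28), Rational(1, 2)) = Pow(Rational(2557, 81), Rational(1, 2)) = Mul(Rational(1, 9), Pow(2557, Rational(1, 2)))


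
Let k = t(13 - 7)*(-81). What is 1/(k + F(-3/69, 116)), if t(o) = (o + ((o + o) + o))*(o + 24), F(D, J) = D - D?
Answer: -1/58320 ≈ -1.7147e-5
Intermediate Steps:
F(D, J) = 0
t(o) = 4*o*(24 + o) (t(o) = (o + (2*o + o))*(24 + o) = (o + 3*o)*(24 + o) = (4*o)*(24 + o) = 4*o*(24 + o))
k = -58320 (k = (4*(13 - 7)*(24 + (13 - 7)))*(-81) = (4*6*(24 + 6))*(-81) = (4*6*30)*(-81) = 720*(-81) = -58320)
1/(k + F(-3/69, 116)) = 1/(-58320 + 0) = 1/(-58320) = -1/58320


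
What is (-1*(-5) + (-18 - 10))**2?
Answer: 529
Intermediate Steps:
(-1*(-5) + (-18 - 10))**2 = (5 - 28)**2 = (-23)**2 = 529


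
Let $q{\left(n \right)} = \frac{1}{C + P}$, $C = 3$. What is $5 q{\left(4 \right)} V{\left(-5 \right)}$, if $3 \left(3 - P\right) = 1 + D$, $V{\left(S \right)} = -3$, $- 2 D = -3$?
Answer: $- \frac{90}{31} \approx -2.9032$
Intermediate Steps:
$D = \frac{3}{2}$ ($D = \left(- \frac{1}{2}\right) \left(-3\right) = \frac{3}{2} \approx 1.5$)
$P = \frac{13}{6}$ ($P = 3 - \frac{1 + \frac{3}{2}}{3} = 3 - \frac{5}{6} = \frac{13}{6} \approx 2.1667$)
$q{\left(n \right)} = \frac{6}{31}$ ($q{\left(n \right)} = \frac{1}{3 + \frac{13}{6}} = \frac{1}{\frac{31}{6}} = \frac{6}{31}$)
$5 q{\left(4 \right)} V{\left(-5 \right)} = 5 \cdot \frac{6}{31} \left(-3\right) = \frac{30}{31} \left(-3\right) = - \frac{90}{31}$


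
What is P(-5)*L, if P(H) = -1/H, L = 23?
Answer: 23/5 ≈ 4.6000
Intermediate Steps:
P(-5)*L = -1/(-5)*23 = -1*(-⅕)*23 = (⅕)*23 = 23/5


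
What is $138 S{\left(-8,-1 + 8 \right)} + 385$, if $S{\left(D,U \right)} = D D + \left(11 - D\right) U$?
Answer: $27571$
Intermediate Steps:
$S{\left(D,U \right)} = D^{2} + U \left(11 - D\right)$
$138 S{\left(-8,-1 + 8 \right)} + 385 = 138 \left(\left(-8\right)^{2} + 11 \left(-1 + 8\right) - - 8 \left(-1 + 8\right)\right) + 385 = 138 \left(64 + 11 \cdot 7 - \left(-8\right) 7\right) + 385 = 138 \left(64 + 77 + 56\right) + 385 = 138 \cdot 197 + 385 = 27186 + 385 = 27571$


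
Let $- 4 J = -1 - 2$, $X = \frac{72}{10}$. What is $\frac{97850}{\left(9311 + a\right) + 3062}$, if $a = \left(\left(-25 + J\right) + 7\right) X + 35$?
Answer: $\frac{489250}{61419} \approx 7.9658$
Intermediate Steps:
$X = \frac{36}{5}$ ($X = 72 \cdot \frac{1}{10} = \frac{36}{5} \approx 7.2$)
$J = \frac{3}{4}$ ($J = - \frac{-1 - 2}{4} = \left(- \frac{1}{4}\right) \left(-3\right) = \frac{3}{4} \approx 0.75$)
$a = - \frac{446}{5}$ ($a = \left(\left(-25 + \frac{3}{4}\right) + 7\right) \frac{36}{5} + 35 = \left(- \frac{97}{4} + 7\right) \frac{36}{5} + 35 = \left(- \frac{69}{4}\right) \frac{36}{5} + 35 = - \frac{621}{5} + 35 = - \frac{446}{5} \approx -89.2$)
$\frac{97850}{\left(9311 + a\right) + 3062} = \frac{97850}{\left(9311 - \frac{446}{5}\right) + 3062} = \frac{97850}{\frac{46109}{5} + 3062} = \frac{97850}{\frac{61419}{5}} = 97850 \cdot \frac{5}{61419} = \frac{489250}{61419}$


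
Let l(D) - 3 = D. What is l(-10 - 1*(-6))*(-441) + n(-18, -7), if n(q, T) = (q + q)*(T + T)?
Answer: 945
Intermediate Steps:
l(D) = 3 + D
n(q, T) = 4*T*q (n(q, T) = (2*q)*(2*T) = 4*T*q)
l(-10 - 1*(-6))*(-441) + n(-18, -7) = (3 + (-10 - 1*(-6)))*(-441) + 4*(-7)*(-18) = (3 + (-10 + 6))*(-441) + 504 = (3 - 4)*(-441) + 504 = -1*(-441) + 504 = 441 + 504 = 945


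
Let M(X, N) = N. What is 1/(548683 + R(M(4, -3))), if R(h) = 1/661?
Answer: 661/362679464 ≈ 1.8225e-6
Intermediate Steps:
R(h) = 1/661
1/(548683 + R(M(4, -3))) = 1/(548683 + 1/661) = 1/(362679464/661) = 661/362679464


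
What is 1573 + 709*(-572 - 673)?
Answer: -881132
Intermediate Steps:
1573 + 709*(-572 - 673) = 1573 + 709*(-1245) = 1573 - 882705 = -881132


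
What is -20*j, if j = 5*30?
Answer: -3000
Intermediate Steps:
j = 150
-20*j = -20*150 = -3000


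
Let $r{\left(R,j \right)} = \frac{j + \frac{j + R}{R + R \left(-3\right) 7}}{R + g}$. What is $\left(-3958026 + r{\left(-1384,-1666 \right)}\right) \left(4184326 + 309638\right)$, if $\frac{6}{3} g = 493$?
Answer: $- \frac{14001210044080698237}{787150} \approx -1.7787 \cdot 10^{13}$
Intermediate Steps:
$g = \frac{493}{2}$ ($g = \frac{1}{2} \cdot 493 = \frac{493}{2} \approx 246.5$)
$r{\left(R,j \right)} = \frac{j - \frac{R + j}{20 R}}{\frac{493}{2} + R}$ ($r{\left(R,j \right)} = \frac{j + \frac{j + R}{R + R \left(-3\right) 7}}{R + \frac{493}{2}} = \frac{j + \frac{R + j}{R + - 3 R 7}}{\frac{493}{2} + R} = \frac{j + \frac{R + j}{R - 21 R}}{\frac{493}{2} + R} = \frac{j + \frac{R + j}{\left(-20\right) R}}{\frac{493}{2} + R} = \frac{j + \left(R + j\right) \left(- \frac{1}{20 R}\right)}{\frac{493}{2} + R} = \frac{j - \frac{R + j}{20 R}}{\frac{493}{2} + R}$)
$\left(-3958026 + r{\left(-1384,-1666 \right)}\right) \left(4184326 + 309638\right) = \left(-3958026 + \frac{\left(-1\right) \left(-1384\right) - -1666 + 20 \left(-1384\right) \left(-1666\right)}{10 \left(-1384\right) \left(493 + 2 \left(-1384\right)\right)}\right) \left(4184326 + 309638\right) = \left(-3958026 + \frac{1}{10} \left(- \frac{1}{1384}\right) \frac{1}{493 - 2768} \left(1384 + 1666 + 46114880\right)\right) 4493964 = \left(-3958026 + \frac{1}{10} \left(- \frac{1}{1384}\right) \frac{1}{-2275} \cdot 46117930\right) 4493964 = \left(-3958026 + \frac{1}{10} \left(- \frac{1}{1384}\right) \left(- \frac{1}{2275}\right) 46117930\right) 4493964 = \left(-3958026 + \frac{4611793}{3148600}\right) 4493964 = \left(- \frac{12462236051807}{3148600}\right) 4493964 = - \frac{14001210044080698237}{787150}$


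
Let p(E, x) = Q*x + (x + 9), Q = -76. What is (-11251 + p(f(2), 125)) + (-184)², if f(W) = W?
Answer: 13239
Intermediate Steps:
p(E, x) = 9 - 75*x (p(E, x) = -76*x + (x + 9) = -76*x + (9 + x) = 9 - 75*x)
(-11251 + p(f(2), 125)) + (-184)² = (-11251 + (9 - 75*125)) + (-184)² = (-11251 + (9 - 9375)) + 33856 = (-11251 - 9366) + 33856 = -20617 + 33856 = 13239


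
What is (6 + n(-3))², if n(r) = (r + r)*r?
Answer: 576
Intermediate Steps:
n(r) = 2*r² (n(r) = (2*r)*r = 2*r²)
(6 + n(-3))² = (6 + 2*(-3)²)² = (6 + 2*9)² = (6 + 18)² = 24² = 576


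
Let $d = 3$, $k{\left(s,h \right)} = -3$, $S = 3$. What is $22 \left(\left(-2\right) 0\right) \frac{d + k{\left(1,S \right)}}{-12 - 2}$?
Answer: $0$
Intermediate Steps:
$22 \left(\left(-2\right) 0\right) \frac{d + k{\left(1,S \right)}}{-12 - 2} = 22 \left(\left(-2\right) 0\right) \frac{3 - 3}{-12 - 2} = 22 \cdot 0 \frac{0}{-12 + \left(-5 + 3\right)} = 0 \frac{0}{-12 - 2} = 0 \frac{0}{-14} = 0 \cdot 0 \left(- \frac{1}{14}\right) = 0 \cdot 0 = 0$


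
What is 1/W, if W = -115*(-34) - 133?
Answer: 1/3777 ≈ 0.00026476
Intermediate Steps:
W = 3777 (W = 3910 - 133 = 3777)
1/W = 1/3777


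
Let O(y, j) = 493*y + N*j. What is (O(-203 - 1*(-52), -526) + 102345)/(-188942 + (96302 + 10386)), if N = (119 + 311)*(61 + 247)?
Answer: 11605923/13709 ≈ 846.59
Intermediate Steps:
N = 132440 (N = 430*308 = 132440)
O(y, j) = 493*y + 132440*j
(O(-203 - 1*(-52), -526) + 102345)/(-188942 + (96302 + 10386)) = ((493*(-203 - 1*(-52)) + 132440*(-526)) + 102345)/(-188942 + (96302 + 10386)) = ((493*(-203 + 52) - 69663440) + 102345)/(-188942 + 106688) = ((493*(-151) - 69663440) + 102345)/(-82254) = ((-74443 - 69663440) + 102345)*(-1/82254) = (-69737883 + 102345)*(-1/82254) = -69635538*(-1/82254) = 11605923/13709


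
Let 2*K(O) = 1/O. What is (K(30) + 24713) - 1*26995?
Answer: -136919/60 ≈ -2282.0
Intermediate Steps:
K(O) = 1/(2*O)
(K(30) + 24713) - 1*26995 = ((1/2)/30 + 24713) - 1*26995 = ((1/2)*(1/30) + 24713) - 26995 = (1/60 + 24713) - 26995 = 1482781/60 - 26995 = -136919/60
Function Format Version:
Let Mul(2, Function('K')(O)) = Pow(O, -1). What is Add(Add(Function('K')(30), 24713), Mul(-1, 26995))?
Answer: Rational(-136919, 60) ≈ -2282.0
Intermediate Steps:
Function('K')(O) = Mul(Rational(1, 2), Pow(O, -1))
Add(Add(Function('K')(30), 24713), Mul(-1, 26995)) = Add(Add(Mul(Rational(1, 2), Pow(30, -1)), 24713), Mul(-1, 26995)) = Add(Add(Mul(Rational(1, 2), Rational(1, 30)), 24713), -26995) = Add(Add(Rational(1, 60), 24713), -26995) = Add(Rational(1482781, 60), -26995) = Rational(-136919, 60)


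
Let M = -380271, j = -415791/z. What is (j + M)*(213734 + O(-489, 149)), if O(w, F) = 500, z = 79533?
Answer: -719933576804084/8837 ≈ -8.1468e+10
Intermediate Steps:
j = -46199/8837 (j = -415791/79533 = -415791*1/79533 = -46199/8837 ≈ -5.2279)
(j + M)*(213734 + O(-489, 149)) = (-46199/8837 - 380271)*(213734 + 500) = -3360501026/8837*214234 = -719933576804084/8837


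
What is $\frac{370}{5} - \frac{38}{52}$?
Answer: $\frac{1905}{26} \approx 73.269$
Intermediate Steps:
$\frac{370}{5} - \frac{38}{52} = 370 \cdot \frac{1}{5} - \frac{19}{26} = 74 - \frac{19}{26} = \frac{1905}{26}$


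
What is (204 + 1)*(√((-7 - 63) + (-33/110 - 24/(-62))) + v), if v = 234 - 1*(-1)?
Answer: 48175 + 41*I*√6718630/62 ≈ 48175.0 + 1714.1*I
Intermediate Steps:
v = 235 (v = 234 + 1 = 235)
(204 + 1)*(√((-7 - 63) + (-33/110 - 24/(-62))) + v) = (204 + 1)*(√((-7 - 63) + (-33/110 - 24/(-62))) + 235) = 205*(√(-70 + (-33*1/110 - 24*(-1/62))) + 235) = 205*(√(-70 + (-3/10 + 12/31)) + 235) = 205*(√(-70 + 27/310) + 235) = 205*(√(-21673/310) + 235) = 205*(I*√6718630/310 + 235) = 205*(235 + I*√6718630/310) = 48175 + 41*I*√6718630/62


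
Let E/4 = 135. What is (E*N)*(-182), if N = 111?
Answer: -10909080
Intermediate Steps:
E = 540 (E = 4*135 = 540)
(E*N)*(-182) = (540*111)*(-182) = 59940*(-182) = -10909080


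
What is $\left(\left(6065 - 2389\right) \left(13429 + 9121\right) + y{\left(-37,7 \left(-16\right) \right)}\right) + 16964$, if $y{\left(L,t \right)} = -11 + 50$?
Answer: $82910803$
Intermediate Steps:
$y{\left(L,t \right)} = 39$
$\left(\left(6065 - 2389\right) \left(13429 + 9121\right) + y{\left(-37,7 \left(-16\right) \right)}\right) + 16964 = \left(\left(6065 - 2389\right) \left(13429 + 9121\right) + 39\right) + 16964 = \left(3676 \cdot 22550 + 39\right) + 16964 = \left(82893800 + 39\right) + 16964 = 82893839 + 16964 = 82910803$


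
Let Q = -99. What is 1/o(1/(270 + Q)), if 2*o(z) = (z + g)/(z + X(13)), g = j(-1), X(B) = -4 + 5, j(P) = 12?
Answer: 344/2053 ≈ 0.16756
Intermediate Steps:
X(B) = 1
g = 12
o(z) = (12 + z)/(2*(1 + z)) (o(z) = ((z + 12)/(z + 1))/2 = ((12 + z)/(1 + z))/2 = (12 + z)/(2*(1 + z)))
1/o(1/(270 + Q)) = 1/((12 + 1/(270 - 99))/(2*(1 + 1/(270 - 99)))) = 1/((12 + 1/171)/(2*(1 + 1/171))) = 1/((1/2)*(2053/171)/(172/171)) = 1/((1/2)*(171/172)*(2053/171)) = 1/(2053/344) = 344/2053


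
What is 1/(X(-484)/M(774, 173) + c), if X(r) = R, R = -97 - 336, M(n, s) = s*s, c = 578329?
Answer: 29929/17308808208 ≈ 1.7291e-6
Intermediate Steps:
M(n, s) = s²
R = -433
X(r) = -433
1/(X(-484)/M(774, 173) + c) = 1/(-433/(173²) + 578329) = 1/(-433/29929 + 578329) = 1/(17308808208/29929) = 29929/17308808208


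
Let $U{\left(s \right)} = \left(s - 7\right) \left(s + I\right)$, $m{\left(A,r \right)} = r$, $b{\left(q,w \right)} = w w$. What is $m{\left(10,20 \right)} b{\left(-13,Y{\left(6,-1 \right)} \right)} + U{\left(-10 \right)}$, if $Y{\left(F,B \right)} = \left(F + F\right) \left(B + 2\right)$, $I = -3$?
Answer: $3101$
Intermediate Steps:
$Y{\left(F,B \right)} = 2 F \left(2 + B\right)$
$b{\left(q,w \right)} = w^{2}$
$U{\left(s \right)} = \left(-7 + s\right) \left(-3 + s\right)$ ($U{\left(s \right)} = \left(s - 7\right) \left(s - 3\right) = \left(-7 + s\right) \left(-3 + s\right)$)
$m{\left(10,20 \right)} b{\left(-13,Y{\left(6,-1 \right)} \right)} + U{\left(-10 \right)} = 20 \left(2 \cdot 6 \left(2 - 1\right)\right)^{2} + \left(21 + \left(-10\right)^{2} - -100\right) = 20 \left(2 \cdot 6 \cdot 1\right)^{2} + \left(21 + 100 + 100\right) = 20 \cdot 12^{2} + 221 = 20 \cdot 144 + 221 = 2880 + 221 = 3101$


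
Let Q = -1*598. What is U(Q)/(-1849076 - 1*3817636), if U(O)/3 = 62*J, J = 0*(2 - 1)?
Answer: 0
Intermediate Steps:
J = 0 (J = 0*1 = 0)
Q = -598
U(O) = 0 (U(O) = 3*(62*0) = 3*0 = 0)
U(Q)/(-1849076 - 1*3817636) = 0/(-1849076 - 1*3817636) = 0/(-1849076 - 3817636) = 0/(-5666712) = 0*(-1/5666712) = 0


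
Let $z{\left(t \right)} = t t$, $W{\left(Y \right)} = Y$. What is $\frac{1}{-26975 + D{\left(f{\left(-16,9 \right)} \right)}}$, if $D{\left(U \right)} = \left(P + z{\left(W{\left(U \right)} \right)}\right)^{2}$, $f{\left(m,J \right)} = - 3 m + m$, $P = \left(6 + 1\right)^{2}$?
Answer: $\frac{1}{1124354} \approx 8.894 \cdot 10^{-7}$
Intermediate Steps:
$P = 49$ ($P = 7^{2} = 49$)
$f{\left(m,J \right)} = - 2 m$
$z{\left(t \right)} = t^{2}$
$D{\left(U \right)} = \left(49 + U^{2}\right)^{2}$
$\frac{1}{-26975 + D{\left(f{\left(-16,9 \right)} \right)}} = \frac{1}{-26975 + \left(49 + \left(\left(-2\right) \left(-16\right)\right)^{2}\right)^{2}} = \frac{1}{-26975 + \left(49 + 32^{2}\right)^{2}} = \frac{1}{-26975 + \left(49 + 1024\right)^{2}} = \frac{1}{-26975 + 1073^{2}} = \frac{1}{-26975 + 1151329} = \frac{1}{1124354}$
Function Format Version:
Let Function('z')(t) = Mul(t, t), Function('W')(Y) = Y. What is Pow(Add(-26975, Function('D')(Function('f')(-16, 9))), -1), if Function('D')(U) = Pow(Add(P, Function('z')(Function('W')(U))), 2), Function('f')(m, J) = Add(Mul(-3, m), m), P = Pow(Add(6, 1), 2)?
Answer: Rational(1, 1124354) ≈ 8.8940e-7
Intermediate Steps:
P = 49 (P = Pow(7, 2) = 49)
Function('f')(m, J) = Mul(-2, m)
Function('z')(t) = Pow(t, 2)
Function('D')(U) = Pow(Add(49, Pow(U, 2)), 2)
Pow(Add(-26975, Function('D')(Function('f')(-16, 9))), -1) = Pow(Add(-26975, Pow(Add(49, Pow(Mul(-2, -16), 2)), 2)), -1) = Pow(Add(-26975, Pow(Add(49, Pow(32, 2)), 2)), -1) = Pow(Add(-26975, Pow(Add(49, 1024), 2)), -1) = Pow(Add(-26975, Pow(1073, 2)), -1) = Pow(Add(-26975, 1151329), -1) = Pow(1124354, -1) = Rational(1, 1124354)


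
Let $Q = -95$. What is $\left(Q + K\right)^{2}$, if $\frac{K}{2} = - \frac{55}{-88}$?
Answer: $\frac{140625}{16} \approx 8789.1$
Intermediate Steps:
$K = \frac{5}{4}$ ($K = 2 \left(- \frac{55}{-88}\right) = 2 \left(\left(-55\right) \left(- \frac{1}{88}\right)\right) = 2 \cdot \frac{5}{8} = \frac{5}{4} \approx 1.25$)
$\left(Q + K\right)^{2} = \left(-95 + \frac{5}{4}\right)^{2} = \left(- \frac{375}{4}\right)^{2} = \frac{140625}{16}$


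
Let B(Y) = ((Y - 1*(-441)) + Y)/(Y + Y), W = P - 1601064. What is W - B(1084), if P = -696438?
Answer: -4980986945/2168 ≈ -2.2975e+6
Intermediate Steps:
W = -2297502 (W = -696438 - 1601064 = -2297502)
B(Y) = (441 + 2*Y)/(2*Y) (B(Y) = ((Y + 441) + Y)/((2*Y)) = ((441 + Y) + Y)*(1/(2*Y)) = (441 + 2*Y)*(1/(2*Y)) = (441 + 2*Y)/(2*Y))
W - B(1084) = -2297502 - (441/2 + 1084)/1084 = -2297502 - 2609/(1084*2) = -2297502 - 1*2609/2168 = -2297502 - 2609/2168 = -4980986945/2168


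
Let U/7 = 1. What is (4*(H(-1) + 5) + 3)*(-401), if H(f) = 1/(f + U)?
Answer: -28471/3 ≈ -9490.3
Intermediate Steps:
U = 7 (U = 7*1 = 7)
H(f) = 1/(7 + f) (H(f) = 1/(f + 7) = 1/(7 + f))
(4*(H(-1) + 5) + 3)*(-401) = (4*(1/(7 - 1) + 5) + 3)*(-401) = (4*(1/6 + 5) + 3)*(-401) = (4*(⅙ + 5) + 3)*(-401) = (4*(31/6) + 3)*(-401) = (62/3 + 3)*(-401) = (71/3)*(-401) = -28471/3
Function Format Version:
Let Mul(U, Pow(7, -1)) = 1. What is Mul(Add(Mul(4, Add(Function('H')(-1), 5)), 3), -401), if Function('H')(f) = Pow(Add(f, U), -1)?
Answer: Rational(-28471, 3) ≈ -9490.3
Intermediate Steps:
U = 7 (U = Mul(7, 1) = 7)
Function('H')(f) = Pow(Add(7, f), -1) (Function('H')(f) = Pow(Add(f, 7), -1) = Pow(Add(7, f), -1))
Mul(Add(Mul(4, Add(Function('H')(-1), 5)), 3), -401) = Mul(Add(Mul(4, Add(Pow(Add(7, -1), -1), 5)), 3), -401) = Mul(Add(Mul(4, Add(Pow(6, -1), 5)), 3), -401) = Mul(Add(Mul(4, Add(Rational(1, 6), 5)), 3), -401) = Mul(Add(Mul(4, Rational(31, 6)), 3), -401) = Mul(Add(Rational(62, 3), 3), -401) = Mul(Rational(71, 3), -401) = Rational(-28471, 3)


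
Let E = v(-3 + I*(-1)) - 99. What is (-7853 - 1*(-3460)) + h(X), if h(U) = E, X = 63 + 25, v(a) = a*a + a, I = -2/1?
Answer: -4492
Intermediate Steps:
I = -2 (I = -2*1 = -2)
v(a) = a + a² (v(a) = a² + a = a + a²)
E = -99 (E = (-3 - 2*(-1))*(1 + (-3 - 2*(-1))) - 99 = (-3 + 2)*(1 + (-3 + 2)) - 99 = -(1 - 1) - 99 = -1*0 - 99 = 0 - 99 = -99)
X = 88
h(U) = -99
(-7853 - 1*(-3460)) + h(X) = (-7853 - 1*(-3460)) - 99 = (-7853 + 3460) - 99 = -4393 - 99 = -4492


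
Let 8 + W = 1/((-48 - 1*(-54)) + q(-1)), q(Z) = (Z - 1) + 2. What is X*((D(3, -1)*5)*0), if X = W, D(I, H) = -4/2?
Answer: 0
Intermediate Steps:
q(Z) = 1 + Z (q(Z) = (-1 + Z) + 2 = 1 + Z)
D(I, H) = -2 (D(I, H) = -4*½ = -2)
W = -47/6 (W = -8 + 1/((-48 - 1*(-54)) + (1 - 1)) = -8 + 1/((-48 + 54) + 0) = -8 + 1/(6 + 0) = -8 + 1/6 = -8 + ⅙ = -47/6 ≈ -7.8333)
X = -47/6 ≈ -7.8333
X*((D(3, -1)*5)*0) = -47*(-2*5)*0/6 = -(-235)*0/3 = -47/6*0 = 0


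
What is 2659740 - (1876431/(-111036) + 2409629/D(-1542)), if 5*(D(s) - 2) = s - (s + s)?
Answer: 38084372388831/14360656 ≈ 2.6520e+6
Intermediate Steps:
D(s) = 2 - s/5 (D(s) = 2 + (s - (s + s))/5 = 2 + (s - 2*s)/5 = 2 + (-s)/5 = 2 - s/5)
2659740 - (1876431/(-111036) + 2409629/D(-1542)) = 2659740 - (1876431/(-111036) + 2409629/(2 - ⅕*(-1542))) = 2659740 - (1876431*(-1/111036) + 2409629/(2 + 1542/5)) = 2659740 - (-625477/37012 + 2409629/(1552/5)) = 2659740 - (-625477/37012 + 2409629*(5/1552)) = 2659740 - (-625477/37012 + 12048145/1552) = 2659740 - 1*111238800609/14360656 = 2659740 - 111238800609/14360656 = 38084372388831/14360656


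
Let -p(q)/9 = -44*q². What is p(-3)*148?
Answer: 527472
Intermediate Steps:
p(q) = 396*q² (p(q) = -(-396)*q² = 396*q²)
p(-3)*148 = (396*(-3)²)*148 = (396*9)*148 = 3564*148 = 527472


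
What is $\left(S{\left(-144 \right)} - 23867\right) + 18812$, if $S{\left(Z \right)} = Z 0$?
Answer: $-5055$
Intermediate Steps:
$S{\left(Z \right)} = 0$
$\left(S{\left(-144 \right)} - 23867\right) + 18812 = \left(0 - 23867\right) + 18812 = -23867 + 18812 = -5055$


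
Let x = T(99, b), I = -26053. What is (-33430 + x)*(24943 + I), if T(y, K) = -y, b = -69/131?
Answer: 37217190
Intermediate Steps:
b = -69/131 (b = -69*1/131 = -69/131 ≈ -0.52672)
x = -99 (x = -1*99 = -99)
(-33430 + x)*(24943 + I) = (-33430 - 99)*(24943 - 26053) = -33529*(-1110) = 37217190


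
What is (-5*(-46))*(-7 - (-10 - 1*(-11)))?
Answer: -1840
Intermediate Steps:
(-5*(-46))*(-7 - (-10 - 1*(-11))) = 230*(-7 - (-10 + 11)) = 230*(-7 - 1*1) = 230*(-7 - 1) = 230*(-8) = -1840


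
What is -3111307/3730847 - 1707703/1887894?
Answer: -12244996431899/7043443666218 ≈ -1.7385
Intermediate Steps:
-3111307/3730847 - 1707703/1887894 = -12244996431899/7043443666218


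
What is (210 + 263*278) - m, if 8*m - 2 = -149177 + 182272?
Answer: 553495/8 ≈ 69187.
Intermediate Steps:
m = 33097/8 (m = ¼ + (-149177 + 182272)/8 = ¼ + (⅛)*33095 = ¼ + 33095/8 = 33097/8 ≈ 4137.1)
(210 + 263*278) - m = (210 + 263*278) - 1*33097/8 = (210 + 73114) - 33097/8 = 73324 - 33097/8 = 553495/8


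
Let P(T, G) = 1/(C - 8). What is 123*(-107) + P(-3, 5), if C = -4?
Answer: -157933/12 ≈ -13161.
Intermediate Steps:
P(T, G) = -1/12 (P(T, G) = 1/(-4 - 8) = 1/(-12) = -1/12)
123*(-107) + P(-3, 5) = 123*(-107) - 1/12 = -13161 - 1/12 = -157933/12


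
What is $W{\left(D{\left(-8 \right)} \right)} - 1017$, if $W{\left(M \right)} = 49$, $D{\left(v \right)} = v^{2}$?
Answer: $-968$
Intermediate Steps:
$W{\left(D{\left(-8 \right)} \right)} - 1017 = 49 - 1017 = -968$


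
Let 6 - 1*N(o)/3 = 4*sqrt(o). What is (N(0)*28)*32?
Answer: 16128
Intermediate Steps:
N(o) = 18 - 12*sqrt(o)
(N(0)*28)*32 = ((18 - 12*sqrt(0))*28)*32 = ((18 - 12*0)*28)*32 = ((18 + 0)*28)*32 = (18*28)*32 = 504*32 = 16128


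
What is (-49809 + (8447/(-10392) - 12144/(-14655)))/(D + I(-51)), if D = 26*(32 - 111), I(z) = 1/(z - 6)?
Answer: 48042432844121/1981168689560 ≈ 24.250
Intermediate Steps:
I(z) = 1/(-6 + z)
D = -2054 (D = 26*(-79) = -2054)
(-49809 + (8447/(-10392) - 12144/(-14655)))/(D + I(-51)) = (-49809 + (8447/(-10392) - 12144/(-14655)))/(-2054 + 1/(-6 - 51)) = (-49809 + (8447*(-1/10392) - 12144*(-1/14655)))/(-2054 + 1/(-57)) = (-49809 + (-8447/10392 + 4048/4885))/(-2054 - 1/57) = (-49809 + 803221/50764920)/(-117079/57) = -2528549097059/50764920*(-57/117079) = 48042432844121/1981168689560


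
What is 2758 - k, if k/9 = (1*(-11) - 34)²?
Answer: -15467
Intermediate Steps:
k = 18225 (k = 9*(1*(-11) - 34)² = 9*(-11 - 34)² = 9*(-45)² = 9*2025 = 18225)
2758 - k = 2758 - 1*18225 = 2758 - 18225 = -15467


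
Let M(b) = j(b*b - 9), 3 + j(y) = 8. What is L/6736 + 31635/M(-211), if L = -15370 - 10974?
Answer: 5324041/842 ≈ 6323.1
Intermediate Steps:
L = -26344
j(y) = 5 (j(y) = -3 + 8 = 5)
M(b) = 5
L/6736 + 31635/M(-211) = -26344/6736 + 31635/5 = -26344*1/6736 + 31635*(⅕) = -3293/842 + 6327 = 5324041/842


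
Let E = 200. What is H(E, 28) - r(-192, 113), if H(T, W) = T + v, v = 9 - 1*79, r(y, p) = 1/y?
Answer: 24961/192 ≈ 130.01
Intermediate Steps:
v = -70 (v = 9 - 79 = -70)
H(T, W) = -70 + T (H(T, W) = T - 70 = -70 + T)
H(E, 28) - r(-192, 113) = (-70 + 200) - 1/(-192) = 130 - 1*(-1/192) = 130 + 1/192 = 24961/192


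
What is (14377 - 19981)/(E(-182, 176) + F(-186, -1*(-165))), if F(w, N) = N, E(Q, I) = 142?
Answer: -5604/307 ≈ -18.254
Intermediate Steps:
(14377 - 19981)/(E(-182, 176) + F(-186, -1*(-165))) = (14377 - 19981)/(142 - 1*(-165)) = -5604/(142 + 165) = -5604/307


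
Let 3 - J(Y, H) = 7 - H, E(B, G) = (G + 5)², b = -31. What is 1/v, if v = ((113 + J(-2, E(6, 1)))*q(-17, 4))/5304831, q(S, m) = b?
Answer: -5304831/4495 ≈ -1180.2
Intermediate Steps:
q(S, m) = -31
E(B, G) = (5 + G)²
J(Y, H) = -4 + H (J(Y, H) = 3 - (7 - H) = 3 + (-7 + H) = -4 + H)
v = -4495/5304831 (v = ((113 + (-4 + (5 + 1)²))*(-31))/5304831 = ((113 + (-4 + 6²))*(-31))*(1/5304831) = ((113 + (-4 + 36))*(-31))*(1/5304831) = ((113 + 32)*(-31))*(1/5304831) = (145*(-31))*(1/5304831) = -4495*1/5304831 = -4495/5304831 ≈ -0.00084734)
1/v = 1/(-4495/5304831) = -5304831/4495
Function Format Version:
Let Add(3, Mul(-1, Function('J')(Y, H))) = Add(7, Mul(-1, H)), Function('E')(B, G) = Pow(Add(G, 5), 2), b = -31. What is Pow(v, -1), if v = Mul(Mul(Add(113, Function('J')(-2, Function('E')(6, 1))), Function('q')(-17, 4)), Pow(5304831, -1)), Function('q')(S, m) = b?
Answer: Rational(-5304831, 4495) ≈ -1180.2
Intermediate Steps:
Function('q')(S, m) = -31
Function('E')(B, G) = Pow(Add(5, G), 2)
Function('J')(Y, H) = Add(-4, H) (Function('J')(Y, H) = Add(3, Mul(-1, Add(7, Mul(-1, H)))) = Add(3, Add(-7, H)) = Add(-4, H))
v = Rational(-4495, 5304831) (v = Mul(Mul(Add(113, Add(-4, Pow(Add(5, 1), 2))), -31), Pow(5304831, -1)) = Mul(Mul(Add(113, Add(-4, Pow(6, 2))), -31), Rational(1, 5304831)) = Mul(Mul(Add(113, Add(-4, 36)), -31), Rational(1, 5304831)) = Mul(Mul(Add(113, 32), -31), Rational(1, 5304831)) = Mul(Mul(145, -31), Rational(1, 5304831)) = Mul(-4495, Rational(1, 5304831)) = Rational(-4495, 5304831) ≈ -0.00084734)
Pow(v, -1) = Pow(Rational(-4495, 5304831), -1) = Rational(-5304831, 4495)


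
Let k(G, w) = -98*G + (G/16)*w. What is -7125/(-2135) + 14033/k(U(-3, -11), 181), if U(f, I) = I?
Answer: 117614681/6514739 ≈ 18.054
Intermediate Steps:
k(G, w) = -98*G + G*w/16 (k(G, w) = -98*G + (G*(1/16))*w = -98*G + (G/16)*w = -98*G + G*w/16)
-7125/(-2135) + 14033/k(U(-3, -11), 181) = -7125/(-2135) + 14033/(((1/16)*(-11)*(-1568 + 181))) = -7125*(-1/2135) + 14033/(((1/16)*(-11)*(-1387))) = 1425/427 + 14033/(15257/16) = 1425/427 + 14033*(16/15257) = 1425/427 + 224528/15257 = 117614681/6514739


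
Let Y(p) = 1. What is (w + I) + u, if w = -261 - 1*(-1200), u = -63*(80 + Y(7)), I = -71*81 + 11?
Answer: -9904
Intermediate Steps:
I = -5740 (I = -5751 + 11 = -5740)
u = -5103 (u = -63*(80 + 1) = -63*81 = -5103)
w = 939 (w = -261 + 1200 = 939)
(w + I) + u = (939 - 5740) - 5103 = -4801 - 5103 = -9904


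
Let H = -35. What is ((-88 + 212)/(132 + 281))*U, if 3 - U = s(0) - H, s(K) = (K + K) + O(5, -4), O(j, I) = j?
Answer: -4588/413 ≈ -11.109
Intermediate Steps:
s(K) = 5 + 2*K (s(K) = (K + K) + 5 = 2*K + 5 = 5 + 2*K)
U = -37 (U = 3 - ((5 + 2*0) - 1*(-35)) = 3 - ((5 + 0) + 35) = 3 - (5 + 35) = 3 - 1*40 = 3 - 40 = -37)
((-88 + 212)/(132 + 281))*U = ((-88 + 212)/(132 + 281))*(-37) = (124/413)*(-37) = -4588/413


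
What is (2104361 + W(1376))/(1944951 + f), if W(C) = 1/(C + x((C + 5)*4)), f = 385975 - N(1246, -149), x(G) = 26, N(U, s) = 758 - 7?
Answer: 983438041/1088968450 ≈ 0.90309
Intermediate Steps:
N(U, s) = 751
f = 385224 (f = 385975 - 1*751 = 385975 - 751 = 385224)
W(C) = 1/(26 + C) (W(C) = 1/(C + 26) = 1/(26 + C))
(2104361 + W(1376))/(1944951 + f) = (2104361 + 1/(26 + 1376))/(1944951 + 385224) = (2104361 + 1/1402)/2330175 = (2104361 + 1/1402)*(1/2330175) = (2950314123/1402)*(1/2330175) = 983438041/1088968450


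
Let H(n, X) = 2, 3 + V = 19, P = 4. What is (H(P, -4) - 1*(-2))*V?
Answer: 64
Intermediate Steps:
V = 16 (V = -3 + 19 = 16)
(H(P, -4) - 1*(-2))*V = (2 - 1*(-2))*16 = (2 + 2)*16 = 4*16 = 64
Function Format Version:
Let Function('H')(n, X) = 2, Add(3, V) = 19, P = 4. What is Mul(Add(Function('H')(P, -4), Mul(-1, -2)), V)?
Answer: 64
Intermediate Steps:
V = 16 (V = Add(-3, 19) = 16)
Mul(Add(Function('H')(P, -4), Mul(-1, -2)), V) = Mul(Add(2, Mul(-1, -2)), 16) = Mul(Add(2, 2), 16) = Mul(4, 16) = 64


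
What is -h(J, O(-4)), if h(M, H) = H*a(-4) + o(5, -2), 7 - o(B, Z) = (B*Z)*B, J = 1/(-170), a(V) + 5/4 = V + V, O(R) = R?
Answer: -94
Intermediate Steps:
a(V) = -5/4 + 2*V (a(V) = -5/4 + (V + V) = -5/4 + 2*V)
J = -1/170 ≈ -0.0058824
o(B, Z) = 7 - Z*B² (o(B, Z) = 7 - B*Z*B = 7 - Z*B²)
h(M, H) = 57 - 37*H/4 (h(M, H) = H*(-5/4 + 2*(-4)) + (7 - 1*(-2)*5²) = H*(-5/4 - 8) + (7 - 1*(-2)*25) = H*(-37/4) + (7 + 50) = -37*H/4 + 57 = 57 - 37*H/4)
-h(J, O(-4)) = -(57 - 37/4*(-4)) = -(57 + 37) = -1*94 = -94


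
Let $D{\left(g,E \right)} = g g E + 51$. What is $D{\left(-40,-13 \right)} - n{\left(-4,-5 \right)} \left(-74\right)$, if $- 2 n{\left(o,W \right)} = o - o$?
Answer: $-20749$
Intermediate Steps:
$n{\left(o,W \right)} = 0$ ($n{\left(o,W \right)} = - \frac{o - o}{2} = \left(- \frac{1}{2}\right) 0 = 0$)
$D{\left(g,E \right)} = 51 + E g^{2}$ ($D{\left(g,E \right)} = g^{2} E + 51 = E g^{2} + 51 = 51 + E g^{2}$)
$D{\left(-40,-13 \right)} - n{\left(-4,-5 \right)} \left(-74\right) = \left(51 - 13 \left(-40\right)^{2}\right) - 0 \left(-74\right) = \left(51 - 20800\right) - 0 = \left(51 - 20800\right) + 0 = -20749 + 0 = -20749$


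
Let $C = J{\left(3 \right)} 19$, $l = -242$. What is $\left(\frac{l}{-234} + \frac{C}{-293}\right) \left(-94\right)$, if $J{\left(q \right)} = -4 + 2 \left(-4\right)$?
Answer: $- \frac{5840126}{34281} \approx -170.36$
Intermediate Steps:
$J{\left(q \right)} = -12$ ($J{\left(q \right)} = -4 - 8 = -12$)
$C = -228$ ($C = \left(-12\right) 19 = -228$)
$\left(\frac{l}{-234} + \frac{C}{-293}\right) \left(-94\right) = \left(- \frac{242}{-234} - \frac{228}{-293}\right) \left(-94\right) = \left(\left(-242\right) \left(- \frac{1}{234}\right) - - \frac{228}{293}\right) \left(-94\right) = \left(\frac{121}{117} + \frac{228}{293}\right) \left(-94\right) = \frac{62129}{34281} \left(-94\right) = - \frac{5840126}{34281}$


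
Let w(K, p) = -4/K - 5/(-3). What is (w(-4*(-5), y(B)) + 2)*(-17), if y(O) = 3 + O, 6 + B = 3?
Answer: -884/15 ≈ -58.933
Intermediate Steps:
B = -3 (B = -6 + 3 = -3)
w(K, p) = 5/3 - 4/K (w(K, p) = -4/K - 5*(-1/3) = -4/K + 5/3 = 5/3 - 4/K)
(w(-4*(-5), y(B)) + 2)*(-17) = ((5/3 - 4/((-4*(-5)))) + 2)*(-17) = ((5/3 - 4/20) + 2)*(-17) = ((5/3 - 4*1/20) + 2)*(-17) = ((5/3 - 1/5) + 2)*(-17) = (22/15 + 2)*(-17) = (52/15)*(-17) = -884/15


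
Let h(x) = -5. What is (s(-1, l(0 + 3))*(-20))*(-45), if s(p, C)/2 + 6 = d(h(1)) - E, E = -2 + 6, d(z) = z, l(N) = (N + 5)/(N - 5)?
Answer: -27000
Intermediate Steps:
l(N) = (5 + N)/(-5 + N)
E = 4
s(p, C) = -30 (s(p, C) = -12 + 2*(-5 - 1*4) = -12 + 2*(-5 - 4) = -12 + 2*(-9) = -12 - 18 = -30)
(s(-1, l(0 + 3))*(-20))*(-45) = -30*(-20)*(-45) = 600*(-45) = -27000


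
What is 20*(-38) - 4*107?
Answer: -1188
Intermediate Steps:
20*(-38) - 4*107 = -760 - 428 = -1188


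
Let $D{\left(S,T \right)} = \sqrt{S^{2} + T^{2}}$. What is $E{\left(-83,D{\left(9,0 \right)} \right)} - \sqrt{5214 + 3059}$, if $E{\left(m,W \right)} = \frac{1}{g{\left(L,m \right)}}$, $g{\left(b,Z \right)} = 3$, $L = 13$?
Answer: $\frac{1}{3} - \sqrt{8273} \approx -90.623$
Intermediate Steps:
$E{\left(m,W \right)} = \frac{1}{3}$
$E{\left(-83,D{\left(9,0 \right)} \right)} - \sqrt{5214 + 3059} = \frac{1}{3} - \sqrt{5214 + 3059} = \frac{1}{3} - \sqrt{8273}$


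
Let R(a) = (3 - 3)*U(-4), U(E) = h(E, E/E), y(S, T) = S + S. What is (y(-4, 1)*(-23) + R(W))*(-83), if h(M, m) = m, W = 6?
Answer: -15272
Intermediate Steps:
y(S, T) = 2*S
U(E) = 1 (U(E) = E/E = 1)
R(a) = 0 (R(a) = (3 - 3)*1 = 0*1 = 0)
(y(-4, 1)*(-23) + R(W))*(-83) = ((2*(-4))*(-23) + 0)*(-83) = (-8*(-23) + 0)*(-83) = (184 + 0)*(-83) = 184*(-83) = -15272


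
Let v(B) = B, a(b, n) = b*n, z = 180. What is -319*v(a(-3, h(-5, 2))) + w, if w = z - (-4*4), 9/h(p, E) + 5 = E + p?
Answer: -7045/8 ≈ -880.63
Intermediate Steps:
h(p, E) = 9/(-5 + E + p) (h(p, E) = 9/(-5 + (E + p)) = 9/(-5 + E + p))
w = 196 (w = 180 - (-4*4) = 180 - (-16) = 180 - 1*(-16) = 180 + 16 = 196)
-319*v(a(-3, h(-5, 2))) + w = -(-957)*9/(-5 + 2 - 5) + 196 = -(-957)*9/(-8) + 196 = -(-957)*9*(-⅛) + 196 = -(-957)*(-9)/8 + 196 = -319*27/8 + 196 = -8613/8 + 196 = -7045/8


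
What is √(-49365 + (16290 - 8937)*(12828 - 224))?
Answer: 3*√10291983 ≈ 9624.3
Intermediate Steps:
√(-49365 + (16290 - 8937)*(12828 - 224)) = √(-49365 + 7353*12604) = √(-49365 + 92677212) = √92627847 = 3*√10291983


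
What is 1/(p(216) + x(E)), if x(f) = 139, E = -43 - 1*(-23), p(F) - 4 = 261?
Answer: 1/404 ≈ 0.0024752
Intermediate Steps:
p(F) = 265 (p(F) = 4 + 261 = 265)
E = -20 (E = -43 + 23 = -20)
1/(p(216) + x(E)) = 1/(265 + 139) = 1/404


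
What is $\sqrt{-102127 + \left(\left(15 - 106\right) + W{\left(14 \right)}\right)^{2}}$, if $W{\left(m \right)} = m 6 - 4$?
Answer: $3 i \sqrt{11334} \approx 319.38 i$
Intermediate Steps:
$W{\left(m \right)} = -4 + 6 m$ ($W{\left(m \right)} = 6 m - 4 = -4 + 6 m$)
$\sqrt{-102127 + \left(\left(15 - 106\right) + W{\left(14 \right)}\right)^{2}} = \sqrt{-102127 + \left(\left(15 - 106\right) + \left(-4 + 6 \cdot 14\right)\right)^{2}} = \sqrt{-102127 + \left(-91 + \left(-4 + 84\right)\right)^{2}} = \sqrt{-102127 + \left(-91 + 80\right)^{2}} = \sqrt{-102127 + \left(-11\right)^{2}} = \sqrt{-102127 + 121} = \sqrt{-102006} = 3 i \sqrt{11334}$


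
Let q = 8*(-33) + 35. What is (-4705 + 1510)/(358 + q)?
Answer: -1065/43 ≈ -24.767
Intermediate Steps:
q = -229 (q = -264 + 35 = -229)
(-4705 + 1510)/(358 + q) = (-4705 + 1510)/(358 - 229) = -3195/129 = -3195*1/129 = -1065/43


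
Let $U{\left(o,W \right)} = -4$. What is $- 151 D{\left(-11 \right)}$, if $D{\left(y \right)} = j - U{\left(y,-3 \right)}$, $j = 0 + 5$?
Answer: $-1359$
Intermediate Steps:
$j = 5$
$D{\left(y \right)} = 9$ ($D{\left(y \right)} = 5 - -4 = 5 + 4 = 9$)
$- 151 D{\left(-11 \right)} = \left(-151\right) 9 = -1359$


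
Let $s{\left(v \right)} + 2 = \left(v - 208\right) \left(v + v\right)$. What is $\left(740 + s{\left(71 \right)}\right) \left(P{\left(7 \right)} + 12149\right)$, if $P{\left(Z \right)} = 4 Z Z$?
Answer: $-231049020$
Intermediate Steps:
$P{\left(Z \right)} = 4 Z^{2}$
$s{\left(v \right)} = -2 + 2 v \left(-208 + v\right)$ ($s{\left(v \right)} = -2 + \left(v - 208\right) \left(v + v\right) = -2 + \left(-208 + v\right) 2 v = -2 + 2 v \left(-208 + v\right)$)
$\left(740 + s{\left(71 \right)}\right) \left(P{\left(7 \right)} + 12149\right) = \left(740 - \left(29538 - 10082\right)\right) \left(4 \cdot 7^{2} + 12149\right) = \left(740 - 19456\right) \left(4 \cdot 49 + 12149\right) = \left(740 - 19456\right) \left(196 + 12149\right) = \left(740 - 19456\right) 12345 = \left(-18716\right) 12345 = -231049020$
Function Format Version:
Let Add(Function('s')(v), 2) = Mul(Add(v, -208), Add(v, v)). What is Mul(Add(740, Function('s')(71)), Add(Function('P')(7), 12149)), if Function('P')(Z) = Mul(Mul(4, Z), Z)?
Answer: -231049020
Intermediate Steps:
Function('P')(Z) = Mul(4, Pow(Z, 2))
Function('s')(v) = Add(-2, Mul(2, v, Add(-208, v))) (Function('s')(v) = Add(-2, Mul(Add(v, -208), Add(v, v))) = Add(-2, Mul(Add(-208, v), Mul(2, v))) = Add(-2, Mul(2, v, Add(-208, v))))
Mul(Add(740, Function('s')(71)), Add(Function('P')(7), 12149)) = Mul(Add(740, Add(-2, Mul(-416, 71), Mul(2, Pow(71, 2)))), Add(Mul(4, Pow(7, 2)), 12149)) = Mul(Add(740, Add(-2, -29536, Mul(2, 5041))), Add(Mul(4, 49), 12149)) = Mul(Add(740, Add(-2, -29536, 10082)), Add(196, 12149)) = Mul(Add(740, -19456), 12345) = Mul(-18716, 12345) = -231049020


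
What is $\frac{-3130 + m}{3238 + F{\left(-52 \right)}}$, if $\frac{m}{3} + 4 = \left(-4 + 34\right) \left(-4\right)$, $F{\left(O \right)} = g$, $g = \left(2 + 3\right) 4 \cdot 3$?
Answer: $- \frac{103}{97} \approx -1.0619$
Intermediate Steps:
$g = 60$ ($g = 5 \cdot 12 = 60$)
$F{\left(O \right)} = 60$
$m = -372$ ($m = -12 + 3 \left(-4 + 34\right) \left(-4\right) = -12 + 3 \cdot 30 \left(-4\right) = -12 + 3 \left(-120\right) = -12 - 360 = -372$)
$\frac{-3130 + m}{3238 + F{\left(-52 \right)}} = \frac{-3130 - 372}{3238 + 60} = - \frac{3502}{3298} = \left(-3502\right) \frac{1}{3298} = - \frac{103}{97}$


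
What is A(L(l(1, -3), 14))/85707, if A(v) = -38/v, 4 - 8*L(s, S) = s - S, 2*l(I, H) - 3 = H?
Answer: -152/771363 ≈ -0.00019705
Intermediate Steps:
l(I, H) = 3/2 + H/2
L(s, S) = 1/2 - s/8 + S/8 (L(s, S) = 1/2 - (s - S)/8 = 1/2 + (-s/8 + S/8) = 1/2 - s/8 + S/8)
A(L(l(1, -3), 14))/85707 = -38/(1/2 - (3/2 + (1/2)*(-3))/8 + (1/8)*14)/85707 = -38/(1/2 - (3/2 - 3/2)/8 + 7/4)*(1/85707) = -38/(1/2 - 1/8*0 + 7/4)*(1/85707) = -38/(1/2 + 0 + 7/4)*(1/85707) = -38/9/4*(1/85707) = -38*4/9*(1/85707) = -152/9*1/85707 = -152/771363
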